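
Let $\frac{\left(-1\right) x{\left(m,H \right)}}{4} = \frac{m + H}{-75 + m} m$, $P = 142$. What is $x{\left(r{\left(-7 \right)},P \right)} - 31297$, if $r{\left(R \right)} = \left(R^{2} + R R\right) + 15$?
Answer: $- \frac{652273}{19} \approx -34330.0$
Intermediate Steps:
$r{\left(R \right)} = 15 + 2 R^{2}$ ($r{\left(R \right)} = \left(R^{2} + R^{2}\right) + 15 = 2 R^{2} + 15 = 15 + 2 R^{2}$)
$x{\left(m,H \right)} = - \frac{4 m \left(H + m\right)}{-75 + m}$ ($x{\left(m,H \right)} = - 4 \frac{m + H}{-75 + m} m = - 4 \frac{H + m}{-75 + m} m = - 4 \frac{m \left(H + m\right)}{-75 + m} = - \frac{4 m \left(H + m\right)}{-75 + m}$)
$x{\left(r{\left(-7 \right)},P \right)} - 31297 = - \frac{4 \left(15 + 2 \left(-7\right)^{2}\right) \left(142 + \left(15 + 2 \left(-7\right)^{2}\right)\right)}{-75 + \left(15 + 2 \left(-7\right)^{2}\right)} - 31297 = - \frac{4 \left(15 + 2 \cdot 49\right) \left(142 + \left(15 + 2 \cdot 49\right)\right)}{-75 + \left(15 + 2 \cdot 49\right)} - 31297 = - \frac{4 \left(15 + 98\right) \left(142 + \left(15 + 98\right)\right)}{-75 + \left(15 + 98\right)} - 31297 = \left(-4\right) 113 \frac{1}{-75 + 113} \left(142 + 113\right) - 31297 = \left(-4\right) 113 \cdot \frac{1}{38} \cdot 255 - 31297 = - \frac{57630}{19} - 31297 = - \frac{652273}{19}$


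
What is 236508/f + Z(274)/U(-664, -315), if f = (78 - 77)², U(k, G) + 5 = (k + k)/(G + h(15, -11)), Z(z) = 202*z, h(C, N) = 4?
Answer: 36474088/227 ≈ 1.6068e+5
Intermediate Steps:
U(k, G) = -5 + 2*k/(4 + G) (U(k, G) = -5 + (k + k)/(G + 4) = -5 + (2*k)/(4 + G) = -5 + 2*k/(4 + G))
f = 1 (f = 1² = 1)
236508/f + Z(274)/U(-664, -315) = 236508/1 + (202*274)/(((-20 - 5*(-315) + 2*(-664))/(4 - 315))) = 236508*1 + 55348/(((-20 + 1575 - 1328)/(-311))) = 236508 + 55348/((-1/311*227)) = 236508 + 55348/(-227/311) = 236508 + 55348*(-311/227) = 236508 - 17213228/227 = 36474088/227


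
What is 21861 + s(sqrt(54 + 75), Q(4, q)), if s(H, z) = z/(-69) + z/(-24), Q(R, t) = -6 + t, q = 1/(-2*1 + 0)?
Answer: 24134947/1104 ≈ 21861.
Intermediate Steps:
q = -1/2 (q = 1/(-2 + 0) = 1/(-2) = -1/2 ≈ -0.50000)
s(H, z) = -31*z/552 (s(H, z) = z*(-1/69) + z*(-1/24) = -z/69 - z/24 = -31*z/552)
21861 + s(sqrt(54 + 75), Q(4, q)) = 21861 - 31*(-6 - 1/2)/552 = 21861 - 31/552*(-13/2) = 21861 + 403/1104 = 24134947/1104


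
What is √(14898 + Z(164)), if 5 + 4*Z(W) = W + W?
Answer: √59915/2 ≈ 122.39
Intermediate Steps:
Z(W) = -5/4 + W/2 (Z(W) = -5/4 + (W + W)/4 = -5/4 + (2*W)/4 = -5/4 + W/2)
√(14898 + Z(164)) = √(14898 + (-5/4 + (½)*164)) = √(14898 + (-5/4 + 82)) = √(14898 + 323/4) = √(59915/4) = √59915/2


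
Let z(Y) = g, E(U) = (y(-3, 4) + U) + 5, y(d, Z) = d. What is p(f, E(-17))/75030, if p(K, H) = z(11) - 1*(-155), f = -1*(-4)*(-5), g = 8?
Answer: 163/75030 ≈ 0.0021725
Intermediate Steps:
E(U) = 2 + U (E(U) = (-3 + U) + 5 = 2 + U)
z(Y) = 8
f = -20 (f = 4*(-5) = -20)
p(K, H) = 163 (p(K, H) = 8 - 1*(-155) = 8 + 155 = 163)
p(f, E(-17))/75030 = 163/75030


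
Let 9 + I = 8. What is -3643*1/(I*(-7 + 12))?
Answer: 3643/5 ≈ 728.60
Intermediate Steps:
I = -1 (I = -9 + 8 = -1)
-3643*1/(I*(-7 + 12)) = -3643*(-1/(-7 + 12)) = -3643/((-1*5)) = -3643/(-5) = -3643*(-⅕) = 3643/5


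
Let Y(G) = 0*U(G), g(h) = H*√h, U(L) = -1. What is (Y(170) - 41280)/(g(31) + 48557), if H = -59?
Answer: -5662240/6660097 - 6880*√31/6660097 ≈ -0.85593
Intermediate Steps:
g(h) = -59*√h
Y(G) = 0 (Y(G) = 0*(-1) = 0)
(Y(170) - 41280)/(g(31) + 48557) = (0 - 41280)/(-59*√31 + 48557) = -41280/(48557 - 59*√31)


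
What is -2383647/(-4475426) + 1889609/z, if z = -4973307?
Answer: 3397803062195/22257667453782 ≈ 0.15266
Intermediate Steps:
-2383647/(-4475426) + 1889609/z = -2383647/(-4475426) + 1889609/(-4973307) = -2383647*(-1/4475426) + 1889609*(-1/4973307) = 2383647/4475426 - 1889609/4973307 = 3397803062195/22257667453782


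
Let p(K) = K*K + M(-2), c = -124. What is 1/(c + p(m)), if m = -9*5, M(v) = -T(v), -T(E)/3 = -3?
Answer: 1/1892 ≈ 0.00052854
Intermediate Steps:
T(E) = 9 (T(E) = -3*(-3) = 9)
M(v) = -9 (M(v) = -1*9 = -9)
m = -45
p(K) = -9 + K² (p(K) = K*K - 9 = K² - 9 = -9 + K²)
1/(c + p(m)) = 1/(-124 + (-9 + (-45)²)) = 1/(-124 + (-9 + 2025)) = 1/(-124 + 2016) = 1/1892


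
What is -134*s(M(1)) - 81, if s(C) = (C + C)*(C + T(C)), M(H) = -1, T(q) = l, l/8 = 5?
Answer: 10371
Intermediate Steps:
l = 40 (l = 8*5 = 40)
T(q) = 40
s(C) = 2*C*(40 + C) (s(C) = (C + C)*(C + 40) = (2*C)*(40 + C) = 2*C*(40 + C))
-134*s(M(1)) - 81 = -268*(-1)*(40 - 1) - 81 = -268*(-1)*39 - 81 = -134*(-78) - 81 = 10452 - 81 = 10371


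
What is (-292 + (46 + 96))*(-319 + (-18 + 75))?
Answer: 39300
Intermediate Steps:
(-292 + (46 + 96))*(-319 + (-18 + 75)) = (-292 + 142)*(-319 + 57) = -150*(-262) = 39300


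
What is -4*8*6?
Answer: -192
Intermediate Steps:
-4*8*6 = -32*6 = -192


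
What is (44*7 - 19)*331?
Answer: 95659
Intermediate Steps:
(44*7 - 19)*331 = (308 - 19)*331 = 289*331 = 95659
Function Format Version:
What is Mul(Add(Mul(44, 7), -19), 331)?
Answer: 95659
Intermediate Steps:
Mul(Add(Mul(44, 7), -19), 331) = Mul(Add(308, -19), 331) = Mul(289, 331) = 95659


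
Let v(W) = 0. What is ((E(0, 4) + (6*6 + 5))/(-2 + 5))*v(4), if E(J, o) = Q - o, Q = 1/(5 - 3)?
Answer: 0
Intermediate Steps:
Q = 1/2 ≈ 0.50000
E(J, o) = 1/2 - o
((E(0, 4) + (6*6 + 5))/(-2 + 5))*v(4) = (((1/2 - 1*4) + (6*6 + 5))/(-2 + 5))*0 = (((1/2 - 4) + (36 + 5))/3)*0 = ((-7/2 + 41)*(1/3))*0 = ((75/2)*(1/3))*0 = (25/2)*0 = 0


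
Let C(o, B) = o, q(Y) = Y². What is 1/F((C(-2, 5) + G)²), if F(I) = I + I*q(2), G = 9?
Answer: 1/245 ≈ 0.0040816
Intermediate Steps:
F(I) = 5*I (F(I) = I + I*2² = I + I*4 = I + 4*I = 5*I)
1/F((C(-2, 5) + G)²) = 1/(5*(-2 + 9)²) = 1/(5*7²) = 1/(5*49) = 1/245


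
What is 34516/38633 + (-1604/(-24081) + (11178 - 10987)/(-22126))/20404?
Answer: 16314987527257751/18260948794628904 ≈ 0.89344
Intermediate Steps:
34516/38633 + (-1604/(-24081) + (11178 - 10987)/(-22126))/20404 = 34516*(1/38633) + (-1604*(-1/24081) + 191*(-1/22126))*(1/20404) = 34516/38633 + (1604/24081 - 191/22126)*(1/20404) = 34516/38633 + (1343071/23165922)*(1/20404) = 34516/38633 + 1343071/472677472488 = 16314987527257751/18260948794628904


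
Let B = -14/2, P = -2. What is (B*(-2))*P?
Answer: -28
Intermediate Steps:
B = -7 (B = -14*½ = -7)
(B*(-2))*P = -7*(-2)*(-2) = 14*(-2) = -28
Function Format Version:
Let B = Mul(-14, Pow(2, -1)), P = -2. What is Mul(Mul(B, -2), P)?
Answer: -28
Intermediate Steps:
B = -7 (B = Mul(-14, Rational(1, 2)) = -7)
Mul(Mul(B, -2), P) = Mul(Mul(-7, -2), -2) = Mul(14, -2) = -28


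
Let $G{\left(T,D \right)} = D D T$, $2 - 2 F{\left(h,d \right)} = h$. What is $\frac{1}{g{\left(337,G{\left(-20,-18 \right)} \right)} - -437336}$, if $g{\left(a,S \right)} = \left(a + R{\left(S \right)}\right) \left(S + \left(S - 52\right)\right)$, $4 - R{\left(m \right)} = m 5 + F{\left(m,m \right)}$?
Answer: $- \frac{1}{383416664} \approx -2.6081 \cdot 10^{-9}$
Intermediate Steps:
$F{\left(h,d \right)} = 1 - \frac{h}{2}$
$G{\left(T,D \right)} = T D^{2}$ ($G{\left(T,D \right)} = D^{2} T = T D^{2}$)
$R{\left(m \right)} = 3 - \frac{9 m}{2}$ ($R{\left(m \right)} = 4 - \left(m 5 - \left(-1 + \frac{m}{2}\right)\right) = 4 - \left(5 m - \left(-1 + \frac{m}{2}\right)\right) = 4 - \left(1 + \frac{9 m}{2}\right) = 3 - \frac{9 m}{2}$)
$g{\left(a,S \right)} = \left(-52 + 2 S\right) \left(3 + a - \frac{9 S}{2}\right)$ ($g{\left(a,S \right)} = \left(a - \left(-3 + \frac{9 S}{2}\right)\right) \left(S + \left(S - 52\right)\right) = \left(3 + a - \frac{9 S}{2}\right) \left(S + \left(-52 + S\right)\right) = \left(3 + a - \frac{9 S}{2}\right) \left(-52 + 2 S\right) = \left(-52 + 2 S\right) \left(3 + a - \frac{9 S}{2}\right)$)
$\frac{1}{g{\left(337,G{\left(-20,-18 \right)} \right)} - -437336} = \frac{1}{\left(-156 - 17524 - 9 \left(- 20 \left(-18\right)^{2}\right)^{2} + 240 \left(- 20 \left(-18\right)^{2}\right) + 2 \left(- 20 \left(-18\right)^{2}\right) 337\right) - -437336} = \frac{1}{\left(-156 - 17524 - 9 \left(\left(-20\right) 324\right)^{2} + 240 \left(\left(-20\right) 324\right) + 2 \left(\left(-20\right) 324\right) 337\right) + 437336} = \frac{1}{\left(-156 - 17524 - 9 \left(-6480\right)^{2} + 240 \left(-6480\right) + 2 \left(-6480\right) 337\right) + 437336} = \frac{1}{\left(-156 - 17524 - 377913600 - 1555200 - 4367520\right) + 437336} = \frac{1}{-383854000 + 437336} = \frac{1}{-383416664} = - \frac{1}{383416664}$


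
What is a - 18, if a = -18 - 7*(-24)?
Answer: 132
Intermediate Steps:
a = 150 (a = -18 + 168 = 150)
a - 18 = 150 - 18 = 132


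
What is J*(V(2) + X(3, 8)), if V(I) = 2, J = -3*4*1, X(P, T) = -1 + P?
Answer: -48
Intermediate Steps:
J = -12 (J = -12*1 = -12)
J*(V(2) + X(3, 8)) = -12*(2 + (-1 + 3)) = -12*(2 + 2) = -12*4 = -48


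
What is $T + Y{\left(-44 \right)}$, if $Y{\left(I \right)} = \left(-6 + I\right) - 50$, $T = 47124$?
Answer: $47024$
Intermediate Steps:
$Y{\left(I \right)} = -56 + I$
$T + Y{\left(-44 \right)} = 47124 - 100 = 47024$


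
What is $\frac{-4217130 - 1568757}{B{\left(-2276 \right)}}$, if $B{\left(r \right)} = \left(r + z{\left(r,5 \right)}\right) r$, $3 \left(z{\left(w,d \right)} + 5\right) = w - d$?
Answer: $- \frac{17357661}{20766224} \approx -0.83586$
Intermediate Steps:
$z{\left(w,d \right)} = -5 - \frac{d}{3} + \frac{w}{3}$ ($z{\left(w,d \right)} = -5 + \frac{w - d}{3} = -5 - \left(- \frac{w}{3} + \frac{d}{3}\right) = -5 - \frac{d}{3} + \frac{w}{3}$)
$B{\left(r \right)} = r \left(- \frac{20}{3} + \frac{4 r}{3}\right)$ ($B{\left(r \right)} = \left(r - \left(\frac{20}{3} - \frac{r}{3}\right)\right) r = \left(r + \left(- \frac{20}{3} + \frac{r}{3}\right)\right) r = \left(- \frac{20}{3} + \frac{4 r}{3}\right) r = r \left(- \frac{20}{3} + \frac{4 r}{3}\right)$)
$\frac{-4217130 - 1568757}{B{\left(-2276 \right)}} = \frac{-4217130 - 1568757}{\frac{4}{3} \left(-2276\right) \left(-5 - 2276\right)} = \frac{-4217130 - 1568757}{\frac{4}{3} \left(-2276\right) \left(-2281\right)} = - \frac{5785887}{\frac{20766224}{3}} = \left(-5785887\right) \frac{3}{20766224} = - \frac{17357661}{20766224}$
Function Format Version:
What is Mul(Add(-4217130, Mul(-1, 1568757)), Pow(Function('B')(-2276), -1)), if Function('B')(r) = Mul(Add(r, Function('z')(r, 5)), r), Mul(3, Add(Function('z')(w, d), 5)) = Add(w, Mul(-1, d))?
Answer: Rational(-17357661, 20766224) ≈ -0.83586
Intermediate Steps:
Function('z')(w, d) = Add(-5, Mul(Rational(-1, 3), d), Mul(Rational(1, 3), w)) (Function('z')(w, d) = Add(-5, Mul(Rational(1, 3), Add(w, Mul(-1, d)))) = Add(-5, Add(Mul(Rational(-1, 3), d), Mul(Rational(1, 3), w))) = Add(-5, Mul(Rational(-1, 3), d), Mul(Rational(1, 3), w)))
Function('B')(r) = Mul(r, Add(Rational(-20, 3), Mul(Rational(4, 3), r))) (Function('B')(r) = Mul(Add(r, Add(-5, Mul(Rational(-1, 3), 5), Mul(Rational(1, 3), r))), r) = Mul(Add(r, Add(-5, Rational(-5, 3), Mul(Rational(1, 3), r))), r) = Mul(Add(r, Add(Rational(-20, 3), Mul(Rational(1, 3), r))), r) = Mul(Add(Rational(-20, 3), Mul(Rational(4, 3), r)), r) = Mul(r, Add(Rational(-20, 3), Mul(Rational(4, 3), r))))
Mul(Add(-4217130, Mul(-1, 1568757)), Pow(Function('B')(-2276), -1)) = Mul(Add(-4217130, Mul(-1, 1568757)), Pow(Mul(Rational(4, 3), -2276, Add(-5, -2276)), -1)) = Mul(Add(-4217130, -1568757), Pow(Mul(Rational(4, 3), -2276, -2281), -1)) = Mul(-5785887, Pow(Rational(20766224, 3), -1)) = Mul(-5785887, Rational(3, 20766224)) = Rational(-17357661, 20766224)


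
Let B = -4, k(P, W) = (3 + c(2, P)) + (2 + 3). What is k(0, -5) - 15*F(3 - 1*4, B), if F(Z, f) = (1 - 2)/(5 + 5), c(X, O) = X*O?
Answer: 19/2 ≈ 9.5000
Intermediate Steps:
c(X, O) = O*X
k(P, W) = 8 + 2*P (k(P, W) = (3 + P*2) + (2 + 3) = (3 + 2*P) + 5 = 8 + 2*P)
F(Z, f) = -⅒ (F(Z, f) = -1/10 = -1*⅒ = -⅒)
k(0, -5) - 15*F(3 - 1*4, B) = (8 + 2*0) - 15*(-⅒) = (8 + 0) + 3/2 = 8 + 3/2 = 19/2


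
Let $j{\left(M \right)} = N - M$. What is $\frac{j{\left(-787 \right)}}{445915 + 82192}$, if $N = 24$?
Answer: $\frac{811}{528107} \approx 0.0015357$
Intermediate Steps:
$j{\left(M \right)} = 24 - M$
$\frac{j{\left(-787 \right)}}{445915 + 82192} = \frac{24 - -787}{445915 + 82192} = \frac{24 + 787}{528107} = 811 \cdot \frac{1}{528107} = \frac{811}{528107}$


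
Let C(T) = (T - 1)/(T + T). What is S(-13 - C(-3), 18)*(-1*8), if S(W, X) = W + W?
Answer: 656/3 ≈ 218.67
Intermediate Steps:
C(T) = (-1 + T)/(2*T) (C(T) = (-1 + T)/((2*T)) = (-1 + T)*(1/(2*T)) = (-1 + T)/(2*T))
S(W, X) = 2*W
S(-13 - C(-3), 18)*(-1*8) = (2*(-13 - (-1 - 3)/(2*(-3))))*(-1*8) = (2*(-13 - (-1)*(-4)/(2*3)))*(-8) = (2*(-13 - 1*⅔))*(-8) = (2*(-13 - ⅔))*(-8) = (2*(-41/3))*(-8) = -82/3*(-8) = 656/3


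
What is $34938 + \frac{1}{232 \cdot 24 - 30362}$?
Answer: $\frac{866252771}{24794} \approx 34938.0$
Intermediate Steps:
$34938 + \frac{1}{232 \cdot 24 - 30362} = 34938 + \frac{1}{5568 - 30362} = 34938 + \frac{1}{-24794} = 34938 - \frac{1}{24794} = \frac{866252771}{24794}$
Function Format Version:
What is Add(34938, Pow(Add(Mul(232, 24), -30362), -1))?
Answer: Rational(866252771, 24794) ≈ 34938.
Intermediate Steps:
Add(34938, Pow(Add(Mul(232, 24), -30362), -1)) = Add(34938, Pow(Add(5568, -30362), -1)) = Add(34938, Pow(-24794, -1)) = Add(34938, Rational(-1, 24794)) = Rational(866252771, 24794)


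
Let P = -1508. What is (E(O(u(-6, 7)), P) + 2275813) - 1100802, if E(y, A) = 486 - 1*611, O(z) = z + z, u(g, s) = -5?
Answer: 1174886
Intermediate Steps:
O(z) = 2*z
E(y, A) = -125 (E(y, A) = 486 - 611 = -125)
(E(O(u(-6, 7)), P) + 2275813) - 1100802 = (-125 + 2275813) - 1100802 = 2275688 - 1100802 = 1174886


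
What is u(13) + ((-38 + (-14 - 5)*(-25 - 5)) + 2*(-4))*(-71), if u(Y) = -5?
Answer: -37209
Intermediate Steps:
u(13) + ((-38 + (-14 - 5)*(-25 - 5)) + 2*(-4))*(-71) = -5 + ((-38 + (-14 - 5)*(-25 - 5)) + 2*(-4))*(-71) = -5 + ((-38 - 19*(-30)) - 8)*(-71) = -5 + ((-38 + 570) - 8)*(-71) = -5 + (532 - 8)*(-71) = -5 + 524*(-71) = -5 - 37204 = -37209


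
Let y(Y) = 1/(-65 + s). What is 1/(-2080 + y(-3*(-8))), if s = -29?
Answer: -94/195521 ≈ -0.00048077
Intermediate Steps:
y(Y) = -1/94 (y(Y) = 1/(-65 - 29) = 1/(-94) = -1/94)
1/(-2080 + y(-3*(-8))) = 1/(-2080 - 1/94) = 1/(-195521/94) = -94/195521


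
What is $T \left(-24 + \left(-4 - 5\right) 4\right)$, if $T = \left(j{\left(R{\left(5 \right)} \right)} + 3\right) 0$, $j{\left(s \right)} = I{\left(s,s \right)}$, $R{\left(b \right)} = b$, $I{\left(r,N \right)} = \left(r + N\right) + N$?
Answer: $0$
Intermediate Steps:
$I{\left(r,N \right)} = r + 2 N$ ($I{\left(r,N \right)} = \left(N + r\right) + N = r + 2 N$)
$j{\left(s \right)} = 3 s$ ($j{\left(s \right)} = s + 2 s = 3 s$)
$T = 0$ ($T = \left(3 \cdot 5 + 3\right) 0 = \left(15 + 3\right) 0 = 18 \cdot 0 = 0$)
$T \left(-24 + \left(-4 - 5\right) 4\right) = 0 \left(-24 + \left(-4 - 5\right) 4\right) = 0 \left(-24 - 36\right) = 0 \left(-60\right) = 0$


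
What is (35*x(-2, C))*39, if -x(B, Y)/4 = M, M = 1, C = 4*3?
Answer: -5460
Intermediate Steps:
C = 12
x(B, Y) = -4 (x(B, Y) = -4*1 = -4)
(35*x(-2, C))*39 = (35*(-4))*39 = -140*39 = -5460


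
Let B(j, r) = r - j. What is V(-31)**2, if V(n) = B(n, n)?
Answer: 0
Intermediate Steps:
V(n) = 0 (V(n) = n - n = 0)
V(-31)**2 = 0**2 = 0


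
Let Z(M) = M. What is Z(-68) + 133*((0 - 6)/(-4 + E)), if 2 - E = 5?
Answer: 46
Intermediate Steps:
E = -3 (E = 2 - 1*5 = 2 - 5 = -3)
Z(-68) + 133*((0 - 6)/(-4 + E)) = -68 + 133*((0 - 6)/(-4 - 3)) = -68 + 133*(-6/(-7)) = -68 + 133*(-6*(-1/7)) = -68 + 133*(6/7) = -68 + 114 = 46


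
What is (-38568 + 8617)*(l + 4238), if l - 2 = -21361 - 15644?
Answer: 981344515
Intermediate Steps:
l = -37003 (l = 2 + (-21361 - 15644) = 2 - 37005 = -37003)
(-38568 + 8617)*(l + 4238) = (-38568 + 8617)*(-37003 + 4238) = -29951*(-32765) = 981344515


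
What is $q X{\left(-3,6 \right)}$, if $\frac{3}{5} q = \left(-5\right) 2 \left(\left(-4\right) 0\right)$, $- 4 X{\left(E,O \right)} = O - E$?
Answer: $0$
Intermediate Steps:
$X{\left(E,O \right)} = - \frac{O}{4} + \frac{E}{4}$ ($X{\left(E,O \right)} = - \frac{O - E}{4} = - \frac{O}{4} + \frac{E}{4}$)
$q = 0$ ($q = \frac{5 \left(-5\right) 2 \left(\left(-4\right) 0\right)}{3} = \frac{5 \left(\left(-10\right) 0\right)}{3} = \frac{5}{3} \cdot 0 = 0$)
$q X{\left(-3,6 \right)} = 0 \left(\left(- \frac{1}{4}\right) 6 + \frac{1}{4} \left(-3\right)\right) = 0 \left(- \frac{3}{2} - \frac{3}{4}\right) = 0 \left(- \frac{9}{4}\right) = 0$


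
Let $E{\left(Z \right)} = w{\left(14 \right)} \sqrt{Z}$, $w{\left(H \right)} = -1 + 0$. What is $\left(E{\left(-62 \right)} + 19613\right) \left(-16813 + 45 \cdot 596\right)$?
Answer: $196267291 - 10007 i \sqrt{62} \approx 1.9627 \cdot 10^{8} - 78795.0 i$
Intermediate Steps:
$w{\left(H \right)} = -1$
$E{\left(Z \right)} = - \sqrt{Z}$
$\left(E{\left(-62 \right)} + 19613\right) \left(-16813 + 45 \cdot 596\right) = \left(- \sqrt{-62} + 19613\right) \left(-16813 + 45 \cdot 596\right) = \left(- i \sqrt{62} + 19613\right) \left(-16813 + 26820\right) = \left(- i \sqrt{62} + 19613\right) 10007 = \left(19613 - i \sqrt{62}\right) 10007 = 196267291 - 10007 i \sqrt{62}$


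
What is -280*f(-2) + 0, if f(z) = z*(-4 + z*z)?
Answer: 0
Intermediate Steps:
f(z) = z*(-4 + z²)
-280*f(-2) + 0 = -280*(-2*(-4 + (-2)²)) + 0 = -280*(-2*(-4 + 4)) + 0 = -280*(-2*0) + 0 = -280*0 + 0 = -40*0 + 0 = 0 + 0 = 0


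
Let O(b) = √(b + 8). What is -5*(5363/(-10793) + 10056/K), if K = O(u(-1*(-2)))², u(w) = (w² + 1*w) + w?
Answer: -67780375/21586 ≈ -3140.0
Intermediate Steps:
u(w) = w² + 2*w (u(w) = (w² + w) + w = (w + w²) + w = w² + 2*w)
O(b) = √(8 + b)
K = 16 (K = (√(8 + (-1*(-2))*(2 - 1*(-2))))² = (√(8 + 2*(2 + 2)))² = (√(8 + 2*4))² = (√(8 + 8))² = (√16)² = 4² = 16)
-5*(5363/(-10793) + 10056/K) = -5*(5363/(-10793) + 10056/16) = -5*(5363*(-1/10793) + 10056*(1/16)) = -5*(-5363/10793 + 1257/2) = -5*13556075/21586 = -67780375/21586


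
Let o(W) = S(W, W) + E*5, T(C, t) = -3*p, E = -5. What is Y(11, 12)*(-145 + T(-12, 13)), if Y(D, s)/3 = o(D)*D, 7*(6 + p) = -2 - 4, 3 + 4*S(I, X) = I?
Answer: 661089/7 ≈ 94441.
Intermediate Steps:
S(I, X) = -¾ + I/4
p = -48/7 (p = -6 + (-2 - 4)/7 = -6 + (⅐)*(-6) = -6 - 6/7 = -48/7 ≈ -6.8571)
T(C, t) = 144/7 (T(C, t) = -3*(-48/7) = 144/7)
o(W) = -103/4 + W/4 (o(W) = (-¾ + W/4) - 5*5 = (-¾ + W/4) - 25 = -103/4 + W/4)
Y(D, s) = 3*D*(-103/4 + D/4) (Y(D, s) = 3*((-103/4 + D/4)*D) = 3*(D*(-103/4 + D/4)) = 3*D*(-103/4 + D/4))
Y(11, 12)*(-145 + T(-12, 13)) = ((¾)*11*(-103 + 11))*(-145 + 144/7) = ((¾)*11*(-92))*(-871/7) = -759*(-871/7) = 661089/7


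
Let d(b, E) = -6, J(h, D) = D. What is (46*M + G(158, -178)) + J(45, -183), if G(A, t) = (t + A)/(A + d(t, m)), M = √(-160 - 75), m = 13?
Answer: -6959/38 + 46*I*√235 ≈ -183.13 + 705.17*I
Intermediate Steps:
M = I*√235 (M = √(-235) = I*√235 ≈ 15.33*I)
G(A, t) = (A + t)/(-6 + A) (G(A, t) = (t + A)/(A - 6) = (A + t)/(-6 + A))
(46*M + G(158, -178)) + J(45, -183) = (46*(I*√235) + (158 - 178)/(-6 + 158)) - 183 = (46*I*√235 - 20/152) - 183 = (46*I*√235 + (1/152)*(-20)) - 183 = (46*I*√235 - 5/38) - 183 = (-5/38 + 46*I*√235) - 183 = -6959/38 + 46*I*√235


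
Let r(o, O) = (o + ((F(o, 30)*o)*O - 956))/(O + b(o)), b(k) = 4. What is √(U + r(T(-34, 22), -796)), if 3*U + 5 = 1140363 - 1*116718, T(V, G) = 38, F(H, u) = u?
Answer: √1369441/2 ≈ 585.12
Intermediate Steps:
r(o, O) = (-956 + o + 30*O*o)/(4 + O) (r(o, O) = (o + ((30*o)*O - 956))/(O + 4) = (o + (30*O*o - 956))/(4 + O) = (o + (-956 + 30*O*o))/(4 + O) = (-956 + o + 30*O*o)/(4 + O))
U = 1023640/3 (U = -5/3 + (1140363 - 1*116718)/3 = -5/3 + (1140363 - 116718)/3 = -5/3 + (⅓)*1023645 = -5/3 + 341215 = 1023640/3 ≈ 3.4121e+5)
√(U + r(T(-34, 22), -796)) = √(1023640/3 + (-956 + 38 + 30*(-796)*38)/(4 - 796)) = √(1023640/3 + (-956 + 38 - 907440)/(-792)) = √(1023640/3 - 1/792*(-908358)) = √(1023640/3 + 13763/12) = √(1369441/4) = √1369441/2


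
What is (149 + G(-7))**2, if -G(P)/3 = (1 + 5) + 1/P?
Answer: 846400/49 ≈ 17273.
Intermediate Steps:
G(P) = -18 - 3/P (G(P) = -3*((1 + 5) + 1/P) = -3*(6 + 1/P) = -18 - 3/P)
(149 + G(-7))**2 = (149 + (-18 - 3/(-7)))**2 = (149 + (-18 - 3*(-1/7)))**2 = (149 + (-18 + 3/7))**2 = (149 - 123/7)**2 = (920/7)**2 = 846400/49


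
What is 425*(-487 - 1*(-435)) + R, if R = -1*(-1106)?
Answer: -20994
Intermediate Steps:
R = 1106
425*(-487 - 1*(-435)) + R = 425*(-487 - 1*(-435)) + 1106 = 425*(-487 + 435) + 1106 = 425*(-52) + 1106 = -22100 + 1106 = -20994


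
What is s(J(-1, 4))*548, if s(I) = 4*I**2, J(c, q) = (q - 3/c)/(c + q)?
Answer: 107408/9 ≈ 11934.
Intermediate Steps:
J(c, q) = (q - 3/c)/(c + q)
s(J(-1, 4))*548 = (4*((-3 - 1*4)/((-1)*(-1 + 4)))**2)*548 = (4*(-1*(-3 - 4)/3)**2)*548 = (4*(-1*1/3*(-7))**2)*548 = (4*(7/3)**2)*548 = (4*(49/9))*548 = (196/9)*548 = 107408/9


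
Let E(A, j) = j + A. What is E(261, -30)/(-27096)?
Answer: -77/9032 ≈ -0.0085252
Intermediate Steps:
E(A, j) = A + j
E(261, -30)/(-27096) = (261 - 30)/(-27096) = 231*(-1/27096) = -77/9032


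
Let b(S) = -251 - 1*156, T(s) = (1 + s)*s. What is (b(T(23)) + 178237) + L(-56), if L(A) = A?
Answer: 177774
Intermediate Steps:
T(s) = s*(1 + s)
b(S) = -407 (b(S) = -251 - 156 = -407)
(b(T(23)) + 178237) + L(-56) = (-407 + 178237) - 56 = 177830 - 56 = 177774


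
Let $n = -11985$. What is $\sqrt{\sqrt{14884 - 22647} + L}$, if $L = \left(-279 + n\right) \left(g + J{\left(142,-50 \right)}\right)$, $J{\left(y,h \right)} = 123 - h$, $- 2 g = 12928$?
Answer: $\sqrt{77152824 + i \sqrt{7763}} \approx 8783.7 + 0.005 i$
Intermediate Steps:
$g = -6464$ ($g = \left(- \frac{1}{2}\right) 12928 = -6464$)
$L = 77152824$ ($L = \left(-279 - 11985\right) \left(-6464 + \left(123 - -50\right)\right) = - 12264 \left(-6464 + \left(123 + 50\right)\right) = - 12264 \left(-6464 + 173\right) = \left(-12264\right) \left(-6291\right) = 77152824$)
$\sqrt{\sqrt{14884 - 22647} + L} = \sqrt{\sqrt{14884 - 22647} + 77152824} = \sqrt{\sqrt{-7763} + 77152824} = \sqrt{i \sqrt{7763} + 77152824} = \sqrt{77152824 + i \sqrt{7763}}$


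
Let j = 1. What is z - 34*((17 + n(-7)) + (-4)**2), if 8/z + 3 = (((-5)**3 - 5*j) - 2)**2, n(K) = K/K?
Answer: -20138668/17421 ≈ -1156.0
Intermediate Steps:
n(K) = 1
z = 8/17421 (z = 8/(-3 + (((-5)**3 - 5*1) - 2)**2) = 8/(-3 + ((-125 - 5) - 2)**2) = 8/(-3 + (-130 - 2)**2) = 8/(-3 + (-132)**2) = 8/(-3 + 17424) = 8/17421 ≈ 0.00045922)
z - 34*((17 + n(-7)) + (-4)**2) = 8/17421 - 34*((17 + 1) + (-4)**2) = 8/17421 - 34*(18 + 16) = 8/17421 - 34*34 = 8/17421 - 1156 = -20138668/17421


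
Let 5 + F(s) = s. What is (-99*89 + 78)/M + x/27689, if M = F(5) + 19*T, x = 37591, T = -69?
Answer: 97029946/12100093 ≈ 8.0189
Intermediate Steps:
F(s) = -5 + s
M = -1311 (M = (-5 + 5) + 19*(-69) = 0 - 1311 = -1311)
(-99*89 + 78)/M + x/27689 = (-99*89 + 78)/(-1311) + 37591/27689 = (-8811 + 78)*(-1/1311) + 37591*(1/27689) = -8733*(-1/1311) + 37591/27689 = 2911/437 + 37591/27689 = 97029946/12100093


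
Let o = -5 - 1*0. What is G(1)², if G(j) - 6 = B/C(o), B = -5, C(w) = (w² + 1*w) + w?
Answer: 289/9 ≈ 32.111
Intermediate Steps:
o = -5 (o = -5 + 0 = -5)
C(w) = w² + 2*w (C(w) = (w² + w) + w = (w + w²) + w = w² + 2*w)
G(j) = 17/3 (G(j) = 6 - 5*(-1/(5*(2 - 5))) = 6 - 5/((-5*(-3))) = 6 - 5/15 = 6 - 5*1/15 = 6 - ⅓ = 17/3)
G(1)² = (17/3)² = 289/9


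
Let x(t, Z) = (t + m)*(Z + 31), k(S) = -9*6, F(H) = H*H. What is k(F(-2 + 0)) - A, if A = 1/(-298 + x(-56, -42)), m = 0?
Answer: -17173/318 ≈ -54.003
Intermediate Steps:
F(H) = H**2
k(S) = -54
x(t, Z) = t*(31 + Z) (x(t, Z) = (t + 0)*(Z + 31) = t*(31 + Z))
A = 1/318 (A = 1/(-298 - 56*(31 - 42)) = 1/(-298 - 56*(-11)) = 1/(-298 + 616) = 1/318 ≈ 0.0031447)
k(F(-2 + 0)) - A = -54 - 1*1/318 = -54 - 1/318 = -17173/318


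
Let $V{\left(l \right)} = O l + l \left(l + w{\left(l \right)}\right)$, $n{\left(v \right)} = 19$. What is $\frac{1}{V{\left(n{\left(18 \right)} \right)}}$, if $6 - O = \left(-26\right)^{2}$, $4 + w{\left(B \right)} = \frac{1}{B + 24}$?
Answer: $- \frac{43}{535116} \approx -8.0356 \cdot 10^{-5}$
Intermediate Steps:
$w{\left(B \right)} = -4 + \frac{1}{24 + B}$ ($w{\left(B \right)} = -4 + \frac{1}{B + 24} = -4 + \frac{1}{24 + B}$)
$O = -670$ ($O = 6 - \left(-26\right)^{2} = 6 - 676 = -670$)
$V{\left(l \right)} = - 670 l + l \left(l + \frac{-95 - 4 l}{24 + l}\right)$
$\frac{1}{V{\left(n{\left(18 \right)} \right)}} = \frac{1}{19 \frac{1}{24 + 19} \left(-16175 + 19^{2} - 12350\right)} = \frac{1}{19 \cdot \frac{1}{43} \left(-16175 + 361 - 12350\right)} = \frac{1}{19 \cdot \frac{1}{43} \left(-28164\right)} = \frac{1}{- \frac{535116}{43}} = - \frac{43}{535116}$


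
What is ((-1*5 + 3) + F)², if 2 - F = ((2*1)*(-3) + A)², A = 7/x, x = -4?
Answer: 923521/256 ≈ 3607.5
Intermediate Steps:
A = -7/4 (A = 7/(-4) = 7*(-¼) = -7/4 ≈ -1.7500)
F = -929/16 (F = 2 - ((2*1)*(-3) - 7/4)² = 2 - (2*(-3) - 7/4)² = 2 - (-6 - 7/4)² = 2 - (-31/4)² = 2 - 1*961/16 = 2 - 961/16 = -929/16 ≈ -58.063)
((-1*5 + 3) + F)² = ((-1*5 + 3) - 929/16)² = ((-5 + 3) - 929/16)² = (-2 - 929/16)² = (-961/16)² = 923521/256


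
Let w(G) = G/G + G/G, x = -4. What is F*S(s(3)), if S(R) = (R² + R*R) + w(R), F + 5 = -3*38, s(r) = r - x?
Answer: -11900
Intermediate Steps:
s(r) = 4 + r (s(r) = r - 1*(-4) = r + 4 = 4 + r)
w(G) = 2 (w(G) = 1 + 1 = 2)
F = -119 (F = -5 - 3*38 = -5 - 114 = -119)
S(R) = 2 + 2*R² (S(R) = (R² + R*R) + 2 = (R² + R²) + 2 = 2*R² + 2 = 2 + 2*R²)
F*S(s(3)) = -119*(2 + 2*(4 + 3)²) = -119*(2 + 2*7²) = -119*(2 + 2*49) = -119*(2 + 98) = -119*100 = -11900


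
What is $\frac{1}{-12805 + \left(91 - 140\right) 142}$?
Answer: $- \frac{1}{19763} \approx -5.06 \cdot 10^{-5}$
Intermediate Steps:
$\frac{1}{-12805 + \left(91 - 140\right) 142} = \frac{1}{-12805 - 6958} = \frac{1}{-19763} = - \frac{1}{19763}$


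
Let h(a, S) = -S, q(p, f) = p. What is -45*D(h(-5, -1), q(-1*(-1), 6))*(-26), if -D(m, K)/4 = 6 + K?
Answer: -32760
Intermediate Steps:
D(m, K) = -24 - 4*K (D(m, K) = -4*(6 + K) = -24 - 4*K)
-45*D(h(-5, -1), q(-1*(-1), 6))*(-26) = -45*(-24 - (-4)*(-1))*(-26) = -45*(-24 - 4*1)*(-26) = -45*(-24 - 4)*(-26) = -45*(-28)*(-26) = 1260*(-26) = -32760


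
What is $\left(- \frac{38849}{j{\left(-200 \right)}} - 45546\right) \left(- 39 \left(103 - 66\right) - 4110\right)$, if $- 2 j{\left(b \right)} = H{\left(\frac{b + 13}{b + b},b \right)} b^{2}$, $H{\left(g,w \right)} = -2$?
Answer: $\frac{10116893248497}{40000} \approx 2.5292 \cdot 10^{8}$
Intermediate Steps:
$j{\left(b \right)} = b^{2}$ ($j{\left(b \right)} = - \frac{\left(-2\right) b^{2}}{2} = b^{2}$)
$\left(- \frac{38849}{j{\left(-200 \right)}} - 45546\right) \left(- 39 \left(103 - 66\right) - 4110\right) = \left(- \frac{38849}{\left(-200\right)^{2}} - 45546\right) \left(- 39 \left(103 - 66\right) - 4110\right) = \left(- \frac{38849}{40000} - 45546\right) \left(\left(-39\right) 37 - 4110\right) = \left(\left(-38849\right) \frac{1}{40000} - 45546\right) \left(-1443 - 4110\right) = \left(- \frac{38849}{40000} - 45546\right) \left(-5553\right) = \left(- \frac{1821878849}{40000}\right) \left(-5553\right) = \frac{10116893248497}{40000}$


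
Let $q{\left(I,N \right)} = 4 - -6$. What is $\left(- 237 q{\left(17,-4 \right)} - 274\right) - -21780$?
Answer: $19136$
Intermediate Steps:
$q{\left(I,N \right)} = 10$ ($q{\left(I,N \right)} = 4 + 6 = 10$)
$\left(- 237 q{\left(17,-4 \right)} - 274\right) - -21780 = \left(\left(-237\right) 10 - 274\right) - -21780 = \left(-2370 - 274\right) + 21780 = -2644 + 21780 = 19136$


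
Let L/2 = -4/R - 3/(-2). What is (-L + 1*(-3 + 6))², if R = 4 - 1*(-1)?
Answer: 64/25 ≈ 2.5600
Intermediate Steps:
R = 5 (R = 4 + 1 = 5)
L = 7/5 (L = 2*(-4/5 - 3/(-2)) = 2*(-4*⅕ - 3*(-½)) = 2*(-⅘ + 3/2) = 2*(7/10) = 7/5 ≈ 1.4000)
(-L + 1*(-3 + 6))² = (-1*7/5 + 1*(-3 + 6))² = (-7/5 + 1*3)² = (-7/5 + 3)² = (8/5)² = 64/25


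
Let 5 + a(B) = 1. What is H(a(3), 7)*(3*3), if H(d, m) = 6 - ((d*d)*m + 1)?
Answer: -963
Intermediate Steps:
a(B) = -4 (a(B) = -5 + 1 = -4)
H(d, m) = 5 - m*d² (H(d, m) = 6 - (d²*m + 1) = 6 - (m*d² + 1) = 6 - (1 + m*d²) = 6 + (-1 - m*d²) = 5 - m*d²)
H(a(3), 7)*(3*3) = (5 - 1*7*(-4)²)*(3*3) = (5 - 1*7*16)*9 = (5 - 112)*9 = -107*9 = -963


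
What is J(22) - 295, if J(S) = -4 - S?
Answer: -321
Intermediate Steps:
J(22) - 295 = (-4 - 1*22) - 295 = (-4 - 22) - 295 = -26 - 295 = -321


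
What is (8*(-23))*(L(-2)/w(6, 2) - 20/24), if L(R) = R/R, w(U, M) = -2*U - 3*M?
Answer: 1472/9 ≈ 163.56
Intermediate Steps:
w(U, M) = -3*M - 2*U
L(R) = 1
(8*(-23))*(L(-2)/w(6, 2) - 20/24) = (8*(-23))*(1/(-3*2 - 2*6) - 20/24) = -184*(1/(-6 - 12) - 20*1/24) = -184*(1/(-18) - ⅚) = -184*(1*(-1/18) - ⅚) = -184*(-1/18 - ⅚) = -184*(-8/9) = 1472/9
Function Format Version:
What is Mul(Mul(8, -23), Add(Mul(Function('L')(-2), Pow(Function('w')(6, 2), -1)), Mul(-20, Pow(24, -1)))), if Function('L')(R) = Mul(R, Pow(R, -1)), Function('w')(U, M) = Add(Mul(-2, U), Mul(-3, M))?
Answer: Rational(1472, 9) ≈ 163.56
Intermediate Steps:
Function('w')(U, M) = Add(Mul(-3, M), Mul(-2, U))
Function('L')(R) = 1
Mul(Mul(8, -23), Add(Mul(Function('L')(-2), Pow(Function('w')(6, 2), -1)), Mul(-20, Pow(24, -1)))) = Mul(Mul(8, -23), Add(Mul(1, Pow(Add(Mul(-3, 2), Mul(-2, 6)), -1)), Mul(-20, Pow(24, -1)))) = Mul(-184, Add(Mul(1, Pow(Add(-6, -12), -1)), Mul(-20, Rational(1, 24)))) = Mul(-184, Add(Mul(1, Pow(-18, -1)), Rational(-5, 6))) = Mul(-184, Add(Mul(1, Rational(-1, 18)), Rational(-5, 6))) = Mul(-184, Add(Rational(-1, 18), Rational(-5, 6))) = Mul(-184, Rational(-8, 9)) = Rational(1472, 9)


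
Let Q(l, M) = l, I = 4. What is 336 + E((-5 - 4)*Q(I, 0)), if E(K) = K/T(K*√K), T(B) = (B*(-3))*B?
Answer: 1306367/3888 ≈ 336.00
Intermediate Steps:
T(B) = -3*B² (T(B) = (-3*B)*B = -3*B²)
E(K) = -1/(3*K²) (E(K) = K/((-3*K³)) = K*(-1/(3*K³)) = -1/(3*K²))
336 + E((-5 - 4)*Q(I, 0)) = 336 - 1/(16*(-5 - 4)²)/3 = 336 - 1/(3*(-9*4)²) = 336 - ⅓/(-36)² = 336 - ⅓*1/1296 = 336 - 1/3888 = 1306367/3888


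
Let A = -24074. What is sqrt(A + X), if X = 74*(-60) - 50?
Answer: 2*I*sqrt(7141) ≈ 169.01*I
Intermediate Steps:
X = -4490 (X = -4440 - 50 = -4490)
sqrt(A + X) = sqrt(-24074 - 4490) = sqrt(-28564) = 2*I*sqrt(7141)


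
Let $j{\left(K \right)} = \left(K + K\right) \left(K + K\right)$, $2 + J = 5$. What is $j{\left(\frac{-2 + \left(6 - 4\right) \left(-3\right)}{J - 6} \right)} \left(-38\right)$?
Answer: $- \frac{9728}{9} \approx -1080.9$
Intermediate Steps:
$J = 3$ ($J = -2 + 5 = 3$)
$j{\left(K \right)} = 4 K^{2}$ ($j{\left(K \right)} = 2 K 2 K = 4 K^{2}$)
$j{\left(\frac{-2 + \left(6 - 4\right) \left(-3\right)}{J - 6} \right)} \left(-38\right) = 4 \left(\frac{-2 + \left(6 - 4\right) \left(-3\right)}{3 - 6}\right)^{2} \left(-38\right) = 4 \left(\frac{-2 + 2 \left(-3\right)}{-3}\right)^{2} \left(-38\right) = 4 \left(\left(-2 - 6\right) \left(- \frac{1}{3}\right)\right)^{2} \left(-38\right) = 4 \left(\left(-8\right) \left(- \frac{1}{3}\right)\right)^{2} \left(-38\right) = 4 \left(\frac{8}{3}\right)^{2} \left(-38\right) = 4 \cdot \frac{64}{9} \left(-38\right) = \frac{256}{9} \left(-38\right) = - \frac{9728}{9}$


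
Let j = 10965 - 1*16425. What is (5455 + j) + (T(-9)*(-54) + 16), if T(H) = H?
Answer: 497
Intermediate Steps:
j = -5460 (j = 10965 - 16425 = -5460)
(5455 + j) + (T(-9)*(-54) + 16) = (5455 - 5460) + (-9*(-54) + 16) = -5 + (486 + 16) = -5 + 502 = 497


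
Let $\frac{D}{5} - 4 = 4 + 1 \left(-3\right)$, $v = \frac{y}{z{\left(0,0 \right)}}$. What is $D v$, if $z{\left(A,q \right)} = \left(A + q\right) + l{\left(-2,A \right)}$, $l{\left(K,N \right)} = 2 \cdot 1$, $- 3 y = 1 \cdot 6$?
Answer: $-25$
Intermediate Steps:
$y = -2$ ($y = - \frac{1 \cdot 6}{3} = \left(- \frac{1}{3}\right) 6 = -2$)
$l{\left(K,N \right)} = 2$
$z{\left(A,q \right)} = 2 + A + q$ ($z{\left(A,q \right)} = \left(A + q\right) + 2 = 2 + A + q$)
$v = -1$ ($v = - \frac{2}{2 + 0 + 0} = - \frac{2}{2} = \left(-2\right) \frac{1}{2} = -1$)
$D = 25$ ($D = 20 + 5 \left(4 + 1 \left(-3\right)\right) = 20 + 5 \left(4 - 3\right) = 20 + 5 \cdot 1 = 20 + 5 = 25$)
$D v = 25 \left(-1\right) = -25$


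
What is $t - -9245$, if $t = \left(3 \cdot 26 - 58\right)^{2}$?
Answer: $9645$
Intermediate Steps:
$t = 400$ ($t = \left(78 - 58\right)^{2} = 20^{2} = 400$)
$t - -9245 = 400 - -9245 = 400 + 9245 = 9645$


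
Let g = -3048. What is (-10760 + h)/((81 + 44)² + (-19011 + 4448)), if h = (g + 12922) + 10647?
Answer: 9761/1062 ≈ 9.1911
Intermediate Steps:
h = 20521 (h = (-3048 + 12922) + 10647 = 9874 + 10647 = 20521)
(-10760 + h)/((81 + 44)² + (-19011 + 4448)) = (-10760 + 20521)/((81 + 44)² + (-19011 + 4448)) = 9761/(125² - 14563) = 9761/(15625 - 14563) = 9761/1062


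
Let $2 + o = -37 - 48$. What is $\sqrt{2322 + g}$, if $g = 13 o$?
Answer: $\sqrt{1191} \approx 34.511$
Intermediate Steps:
$o = -87$ ($o = -2 - 85 = -87$)
$g = -1131$ ($g = 13 \left(-87\right) = -1131$)
$\sqrt{2322 + g} = \sqrt{2322 - 1131} = \sqrt{1191}$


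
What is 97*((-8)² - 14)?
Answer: 4850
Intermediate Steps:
97*((-8)² - 14) = 97*(64 - 14) = 97*50 = 4850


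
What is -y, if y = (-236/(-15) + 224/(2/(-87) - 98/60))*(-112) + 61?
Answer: -290628403/21615 ≈ -13446.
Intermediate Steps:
y = 290628403/21615 (y = (-236*(-1/15) + 224/(2*(-1/87) - 98*1/60))*(-112) + 61 = (236/15 + 224/(-2/87 - 49/30))*(-112) + 61 = (236/15 + 224/(-1441/870))*(-112) + 61 = (236/15 + 224*(-870/1441))*(-112) + 61 = (236/15 - 194880/1441)*(-112) + 61 = -2583124/21615*(-112) + 61 = 289309888/21615 + 61 = 290628403/21615 ≈ 13446.)
-y = -1*290628403/21615 = -290628403/21615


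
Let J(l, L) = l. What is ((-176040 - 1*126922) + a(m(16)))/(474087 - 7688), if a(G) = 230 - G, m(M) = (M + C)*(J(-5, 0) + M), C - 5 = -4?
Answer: -302919/466399 ≈ -0.64948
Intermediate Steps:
C = 1 (C = 5 - 4 = 1)
m(M) = (1 + M)*(-5 + M) (m(M) = (M + 1)*(-5 + M) = (1 + M)*(-5 + M))
((-176040 - 1*126922) + a(m(16)))/(474087 - 7688) = ((-176040 - 1*126922) + (230 - (-5 + 16**2 - 4*16)))/(474087 - 7688) = ((-176040 - 126922) + (230 - (-5 + 256 - 64)))/466399 = (-302962 + (230 - 1*187))*(1/466399) = (-302962 + (230 - 187))*(1/466399) = (-302962 + 43)*(1/466399) = -302919*1/466399 = -302919/466399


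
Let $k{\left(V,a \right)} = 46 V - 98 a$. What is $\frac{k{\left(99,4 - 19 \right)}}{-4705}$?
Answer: $- \frac{6024}{4705} \approx -1.2803$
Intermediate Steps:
$k{\left(V,a \right)} = - 98 a + 46 V$
$\frac{k{\left(99,4 - 19 \right)}}{-4705} = \frac{- 98 \left(4 - 19\right) + 46 \cdot 99}{-4705} = \left(\left(-98\right) \left(-15\right) + 4554\right) \left(- \frac{1}{4705}\right) = \left(1470 + 4554\right) \left(- \frac{1}{4705}\right) = 6024 \left(- \frac{1}{4705}\right) = - \frac{6024}{4705}$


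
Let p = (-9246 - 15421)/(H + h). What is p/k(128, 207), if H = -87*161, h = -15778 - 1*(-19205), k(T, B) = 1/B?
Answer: 222003/460 ≈ 482.62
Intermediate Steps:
h = 3427 (h = -15778 + 19205 = 3427)
H = -14007
p = 24667/10580 (p = (-9246 - 15421)/(-14007 + 3427) = -24667/(-10580) = -24667*(-1/10580) = 24667/10580 ≈ 2.3315)
p/k(128, 207) = 24667/(10580*(1/207)) = (24667/10580)*207 = 222003/460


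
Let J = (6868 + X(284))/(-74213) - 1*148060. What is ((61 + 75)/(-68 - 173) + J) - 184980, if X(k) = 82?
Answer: -5956543070238/17885333 ≈ -3.3304e+5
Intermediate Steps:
J = -10987983730/74213 (J = (6868 + 82)/(-74213) - 1*148060 = 6950*(-1/74213) - 148060 = -6950/74213 - 148060 = -10987983730/74213 ≈ -1.4806e+5)
((61 + 75)/(-68 - 173) + J) - 184980 = ((61 + 75)/(-68 - 173) - 10987983730/74213) - 184980 = (136/(-241) - 10987983730/74213) - 184980 = (136*(-1/241) - 10987983730/74213) - 184980 = (-136/241 - 10987983730/74213) - 184980 = -2648114171898/17885333 - 184980 = -5956543070238/17885333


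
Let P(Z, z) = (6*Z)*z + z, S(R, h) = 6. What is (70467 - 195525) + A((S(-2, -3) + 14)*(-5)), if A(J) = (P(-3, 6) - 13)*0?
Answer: -125058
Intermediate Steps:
P(Z, z) = z + 6*Z*z (P(Z, z) = 6*Z*z + z = z + 6*Z*z)
A(J) = 0 (A(J) = (6*(1 + 6*(-3)) - 13)*0 = (6*(1 - 18) - 13)*0 = (6*(-17) - 13)*0 = (-102 - 13)*0 = -115*0 = 0)
(70467 - 195525) + A((S(-2, -3) + 14)*(-5)) = (70467 - 195525) + 0 = -125058 + 0 = -125058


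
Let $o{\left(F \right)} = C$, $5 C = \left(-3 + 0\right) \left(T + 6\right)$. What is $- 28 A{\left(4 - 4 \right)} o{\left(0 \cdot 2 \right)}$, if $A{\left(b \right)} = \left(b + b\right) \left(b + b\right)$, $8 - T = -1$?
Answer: $0$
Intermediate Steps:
$T = 9$ ($T = 8 - -1 = 8 + 1 = 9$)
$C = -9$ ($C = \frac{\left(-3 + 0\right) \left(9 + 6\right)}{5} = \frac{\left(-3\right) 15}{5} = \frac{1}{5} \left(-45\right) = -9$)
$A{\left(b \right)} = 4 b^{2}$ ($A{\left(b \right)} = 2 b 2 b = 4 b^{2}$)
$o{\left(F \right)} = -9$
$- 28 A{\left(4 - 4 \right)} o{\left(0 \cdot 2 \right)} = - 28 \cdot 4 \left(4 - 4\right)^{2} \left(-9\right) = - 28 \cdot 4 \cdot 0^{2} \left(-9\right) = - 28 \cdot 4 \cdot 0 \left(-9\right) = \left(-28\right) 0 \left(-9\right) = 0 \left(-9\right) = 0$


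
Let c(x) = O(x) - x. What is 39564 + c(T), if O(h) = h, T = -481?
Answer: 39564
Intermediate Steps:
c(x) = 0 (c(x) = x - x = 0)
39564 + c(T) = 39564 + 0 = 39564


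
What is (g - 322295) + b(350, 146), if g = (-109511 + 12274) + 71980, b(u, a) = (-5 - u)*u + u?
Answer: -471452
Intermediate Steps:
b(u, a) = u + u*(-5 - u) (b(u, a) = u*(-5 - u) + u = u + u*(-5 - u))
g = -25257 (g = -97237 + 71980 = -25257)
(g - 322295) + b(350, 146) = (-25257 - 322295) - 1*350*(4 + 350) = -347552 - 1*350*354 = -347552 - 123900 = -471452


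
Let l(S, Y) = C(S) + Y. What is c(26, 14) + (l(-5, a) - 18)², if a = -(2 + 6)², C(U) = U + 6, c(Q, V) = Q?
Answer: 6587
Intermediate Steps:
C(U) = 6 + U
a = -64 (a = -1*8² = -1*64 = -64)
l(S, Y) = 6 + S + Y (l(S, Y) = (6 + S) + Y = 6 + S + Y)
c(26, 14) + (l(-5, a) - 18)² = 26 + ((6 - 5 - 64) - 18)² = 26 + (-63 - 18)² = 26 + (-81)² = 26 + 6561 = 6587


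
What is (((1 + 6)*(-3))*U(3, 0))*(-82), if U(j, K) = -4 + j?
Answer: -1722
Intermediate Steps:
(((1 + 6)*(-3))*U(3, 0))*(-82) = (((1 + 6)*(-3))*(-4 + 3))*(-82) = ((7*(-3))*(-1))*(-82) = -21*(-1)*(-82) = 21*(-82) = -1722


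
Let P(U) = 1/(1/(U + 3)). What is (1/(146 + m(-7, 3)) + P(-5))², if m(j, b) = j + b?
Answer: 80089/20164 ≈ 3.9719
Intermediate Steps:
m(j, b) = b + j
P(U) = 3 + U (P(U) = 1/(1/(3 + U)) = 3 + U)
(1/(146 + m(-7, 3)) + P(-5))² = (1/(146 + (3 - 7)) + (3 - 5))² = (1/(146 - 4) - 2)² = (1/142 - 2)² = (-283/142)² = 80089/20164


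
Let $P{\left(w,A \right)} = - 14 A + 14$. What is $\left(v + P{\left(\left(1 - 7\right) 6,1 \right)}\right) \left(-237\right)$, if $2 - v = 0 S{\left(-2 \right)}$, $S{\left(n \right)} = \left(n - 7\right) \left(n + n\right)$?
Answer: $-474$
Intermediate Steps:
$S{\left(n \right)} = 2 n \left(-7 + n\right)$ ($S{\left(n \right)} = \left(-7 + n\right) 2 n = 2 n \left(-7 + n\right)$)
$P{\left(w,A \right)} = 14 - 14 A$
$v = 2$ ($v = 2 - 0 \cdot 2 \left(-2\right) \left(-7 - 2\right) = 2 - 0 \cdot 2 \left(-2\right) \left(-9\right) = 2 - 0 \cdot 36 = 2 - 0 = 2 + 0 = 2$)
$\left(v + P{\left(\left(1 - 7\right) 6,1 \right)}\right) \left(-237\right) = \left(2 + \left(14 - 14\right)\right) \left(-237\right) = \left(2 + 0\right) \left(-237\right) = 2 \left(-237\right) = -474$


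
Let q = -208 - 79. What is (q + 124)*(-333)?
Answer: 54279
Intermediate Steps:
q = -287
(q + 124)*(-333) = (-287 + 124)*(-333) = -163*(-333) = 54279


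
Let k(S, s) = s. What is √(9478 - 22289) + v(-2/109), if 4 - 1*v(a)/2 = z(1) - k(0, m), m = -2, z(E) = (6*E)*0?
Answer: 4 + I*√12811 ≈ 4.0 + 113.19*I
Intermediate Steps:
z(E) = 0
v(a) = 4 (v(a) = 8 - 2*(0 - 1*(-2)) = 8 - 2*(0 + 2) = 8 - 2*2 = 8 - 4 = 4)
√(9478 - 22289) + v(-2/109) = √(9478 - 22289) + 4 = √(-12811) + 4 = I*√12811 + 4 = 4 + I*√12811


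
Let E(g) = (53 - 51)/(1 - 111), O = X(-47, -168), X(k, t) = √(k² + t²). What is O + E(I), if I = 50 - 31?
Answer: -1/55 + √30433 ≈ 174.43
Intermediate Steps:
I = 19
O = √30433 (O = √((-47)² + (-168)²) = √(2209 + 28224) = √30433 ≈ 174.45)
E(g) = -1/55 (E(g) = 2/(-110) = 2*(-1/110) = -1/55)
O + E(I) = √30433 - 1/55 = -1/55 + √30433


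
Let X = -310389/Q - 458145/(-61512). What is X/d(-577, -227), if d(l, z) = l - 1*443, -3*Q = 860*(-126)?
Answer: 17669797/15737845200 ≈ 0.0011228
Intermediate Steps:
Q = 36120 (Q = -860*(-126)/3 = -⅓*(-108360) = 36120)
d(l, z) = -443 + l (d(l, z) = l - 443 = -443 + l)
X = -17669797/15429260 (X = -310389/36120 - 458145/(-61512) = -310389*1/36120 - 458145*(-1/61512) = -103463/12040 + 152715/20504 = -17669797/15429260 ≈ -1.1452)
X/d(-577, -227) = -17669797/(15429260*(-443 - 577)) = -17669797/15429260/(-1020) = -17669797/15429260*(-1/1020) = 17669797/15737845200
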